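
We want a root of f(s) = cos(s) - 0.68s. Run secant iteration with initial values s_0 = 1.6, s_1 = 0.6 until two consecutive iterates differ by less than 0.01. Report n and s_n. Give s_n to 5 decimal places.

f(1.6) = -1.1171995, f(0.6) = 0.4173356
s_2 = 0.6000000 − 0.4173356·(-1.0000000)/(1.5345351) = 0.8719622;  |Δ| = 0.2719622
f(0.8719622) = 0.0503912
s_3 = 0.8719622 − 0.0503912·(0.2719622)/(-0.3669444) = 0.9093099;  |Δ| = 0.0373476
f(0.9093099) = -0.0040402
s_4 = 0.9093099 − (-0.0040402)·(0.0373476)/(-0.0544314) = 0.9065377;  |Δ| = 0.0027722
|s_4 − s_3| = 0.0027722 < 0.01

n = 4, s_n = 0.90654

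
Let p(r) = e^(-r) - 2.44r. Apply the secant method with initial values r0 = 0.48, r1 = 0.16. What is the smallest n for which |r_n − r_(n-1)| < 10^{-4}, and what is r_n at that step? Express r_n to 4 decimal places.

p(0.48) = -0.552417, p(0.16) = 0.461744
r2 = 0.160000 − 0.461744·(-0.320000)/(1.014160) = 0.305695;  |Δ| = 0.145695
p(0.305695) = -0.009284
r3 = 0.305695 − (-0.009284)·(0.145695)/(-0.471028) = 0.302823;  |Δ| = 0.002872
p(0.302823) = -0.000159
r4 = 0.302823 − (-0.000159)·(-0.002872)/(0.009125) = 0.302773;  |Δ| = 0.000050
|r4 − r3| = 0.000050 < 10^{-4}

n = 4, r_n = 0.3028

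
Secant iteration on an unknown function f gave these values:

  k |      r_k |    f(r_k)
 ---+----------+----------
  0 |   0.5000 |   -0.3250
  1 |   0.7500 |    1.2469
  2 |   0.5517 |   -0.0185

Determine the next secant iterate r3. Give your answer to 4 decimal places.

r3 = 0.5517 − (-0.0185)·(0.5517 − 0.7500) / (-0.0185 − 1.2469)
   = 0.5517 − (0.003669)/(-1.265400) = 0.554599

0.5546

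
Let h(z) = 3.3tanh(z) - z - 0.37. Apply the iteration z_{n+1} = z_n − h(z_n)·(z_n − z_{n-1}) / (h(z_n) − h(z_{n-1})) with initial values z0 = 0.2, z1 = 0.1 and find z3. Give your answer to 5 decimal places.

0.16292

h(0.2) = 0.0813386, h(0.1) = -0.1410956
z2 = 0.1000000 − (-0.1410956)·(0.1000000 − 0.2000000) / (-0.1410956 − 0.0813386) = 0.1000000 − (0.0141096)/(-0.2224342) = 0.1634325
h(0.1634325) = 0.0011437
z3 = 0.1634325 − 0.0011437·(0.1634325 − 0.1000000) / (0.0011437 − (-0.1410956)) = 0.1634325 − (0.0000725)/(0.1422393) = 0.1629225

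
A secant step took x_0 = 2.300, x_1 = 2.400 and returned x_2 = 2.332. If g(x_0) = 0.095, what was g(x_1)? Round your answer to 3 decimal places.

The secant line through (2.300, 0.095) and (2.400, g(x_1)) crosses zero at x_2 = 2.332.
So (2.300, 0.095), (2.400, g(x_1)), (2.332, 0) are collinear:
g(x_1) = 0.095 · (2.400 − 2.332) / (2.300 − 2.332) = 0.095 · (0.06800)/(-0.03200) = -0.20187

-0.202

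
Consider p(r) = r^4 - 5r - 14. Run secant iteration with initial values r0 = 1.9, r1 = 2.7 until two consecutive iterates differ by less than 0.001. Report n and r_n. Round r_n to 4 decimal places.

p(1.9) = -10.467900, p(2.7) = 25.644100
r2 = 2.700000 − 25.644100·(0.800000)/(36.112000) = 2.131899;  |Δ| = 0.568101
p(2.131899) = -4.002546
r3 = 2.131899 − (-4.002546)·(-0.568101)/(-29.646646) = 2.208597;  |Δ| = 0.076698
p(2.208597) = -1.249070
r4 = 2.208597 − (-1.249070)·(0.076698)/(2.753477) = 2.243390;  |Δ| = 0.034793
p(2.243390) = 0.112113
r5 = 2.243390 − 0.112113·(0.034793)/(1.361182) = 2.240524;  |Δ| = 0.002866
p(2.240524) = -0.002732
r6 = 2.240524 − (-0.002732)·(-0.002866)/(-0.114845) = 2.240592;  |Δ| = 0.000068
|r6 − r5| = 0.000068 < 0.001

n = 6, r_n = 2.2406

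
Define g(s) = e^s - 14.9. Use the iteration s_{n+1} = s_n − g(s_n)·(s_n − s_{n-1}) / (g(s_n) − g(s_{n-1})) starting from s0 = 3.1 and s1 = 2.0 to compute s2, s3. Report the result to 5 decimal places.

g(3.1) = 7.2979513, g(2.0) = -7.5109439
s2 = 2.0000000 − (-7.5109439)·(2.0000000 − 3.1000000) / (-7.5109439 − 7.2979513) = 2.0000000 − (8.2620383)/(-14.8088952) = 2.5579105
g(2.5579105) = -1.9911837
s3 = 2.5579105 − (-1.9911837)·(2.5579105 − 2.0000000) / (-1.9911837 − (-7.5109439)) = 2.5579105 − (-1.1109023)/(5.5197602) = 2.7591697

2.55791, 2.75917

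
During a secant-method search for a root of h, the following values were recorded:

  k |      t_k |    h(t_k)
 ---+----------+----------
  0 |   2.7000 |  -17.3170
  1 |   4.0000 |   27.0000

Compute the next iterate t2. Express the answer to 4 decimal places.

3.2080

t2 = 4.0000 − 27.0000·(4.0000 − 2.7000) / (27.0000 − (-17.3170))
   = 4.0000 − (35.100000)/(44.317000) = 3.207979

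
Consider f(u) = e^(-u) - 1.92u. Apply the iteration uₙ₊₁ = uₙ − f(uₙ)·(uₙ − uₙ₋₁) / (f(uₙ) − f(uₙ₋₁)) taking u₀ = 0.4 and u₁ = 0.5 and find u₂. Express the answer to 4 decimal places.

0.3618

f(0.4) = -0.097680, f(0.5) = -0.353469
u₂ = 0.500000 − (-0.353469)·(0.500000 − 0.400000) / (-0.353469 − (-0.097680)) = 0.500000 − (-0.035347)/(-0.255789) = 0.361812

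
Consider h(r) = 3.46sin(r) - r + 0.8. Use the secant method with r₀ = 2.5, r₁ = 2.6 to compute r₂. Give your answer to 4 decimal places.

h(2.5) = 0.370714, h(2.6) = -0.016365
r₂ = 2.600000 − (-0.016365)·(2.600000 − 2.500000) / (-0.016365 − 0.370714) = 2.600000 − (-0.001637)/(-0.387079) = 2.595772

2.5958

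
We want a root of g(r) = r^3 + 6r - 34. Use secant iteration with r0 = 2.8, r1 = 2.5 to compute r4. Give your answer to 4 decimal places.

2.6311

g(2.8) = 4.752000, g(2.5) = -3.375000
r2 = 2.500000 − (-3.375000)·(2.500000 − 2.800000) / (-3.375000 − 4.752000) = 2.500000 − (1.012500)/(-8.127000) = 2.624585
g(2.624585) = -0.173184
r3 = 2.624585 − (-0.173184)·(2.624585 − 2.500000) / (-0.173184 − (-3.375000)) = 2.624585 − (-0.021576)/(3.201816) = 2.631323
g(2.631323) = 0.006864
r4 = 2.631323 − 0.006864·(2.631323 − 2.624585) / (0.006864 − (-0.173184)) = 2.631323 − (0.000046)/(0.180048) = 2.631067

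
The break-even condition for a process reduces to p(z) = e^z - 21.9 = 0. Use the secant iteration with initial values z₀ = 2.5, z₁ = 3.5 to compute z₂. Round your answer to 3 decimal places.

p(2.5) = -9.71751, p(3.5) = 11.21545
z₂ = 3.50000 − 11.21545·(3.50000 − 2.50000) / (11.21545 − (-9.71751)) = 3.50000 − (11.21545)/(20.93296) = 2.96422

2.964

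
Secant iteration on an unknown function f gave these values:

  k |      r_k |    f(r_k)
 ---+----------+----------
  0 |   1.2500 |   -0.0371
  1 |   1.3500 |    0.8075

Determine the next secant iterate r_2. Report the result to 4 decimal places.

1.2544

r_2 = 1.3500 − 0.8075·(1.3500 − 1.2500) / (0.8075 − (-0.0371))
   = 1.3500 − (0.080750)/(0.844600) = 1.254393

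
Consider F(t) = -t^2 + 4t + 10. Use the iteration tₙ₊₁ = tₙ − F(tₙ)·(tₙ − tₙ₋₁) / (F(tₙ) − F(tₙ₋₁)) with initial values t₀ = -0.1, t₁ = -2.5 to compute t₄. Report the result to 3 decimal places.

-1.742

F(-0.1) = 9.59000, F(-2.5) = -6.25000
t₂ = -2.50000 − (-6.25000)·(-2.50000 − (-0.10000)) / (-6.25000 − 9.59000) = -2.50000 − (15.00000)/(-15.84000) = -1.55303
F(-1.55303) = 1.37598
t₃ = -1.55303 − 1.37598·(-1.55303 − (-2.50000)) / (1.37598 − (-6.25000)) = -1.55303 − (1.30301)/(7.62598) = -1.72389
F(-1.72389) = 0.13261
t₄ = -1.72389 − 0.13261·(-1.72389 − (-1.55303)) / (0.13261 − 1.37598) = -1.72389 − (-0.02266)/(-1.24337) = -1.74212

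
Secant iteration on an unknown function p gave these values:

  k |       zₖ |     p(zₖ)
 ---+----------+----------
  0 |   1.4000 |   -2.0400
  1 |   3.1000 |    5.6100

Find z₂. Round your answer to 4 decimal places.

z₂ = 3.1000 − 5.6100·(3.1000 − 1.4000) / (5.6100 − (-2.0400))
   = 3.1000 − (9.537000)/(7.650000) = 1.853333

1.8533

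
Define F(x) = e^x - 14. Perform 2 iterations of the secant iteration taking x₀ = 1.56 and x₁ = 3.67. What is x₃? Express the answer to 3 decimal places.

F(1.56) = -9.24118, F(3.67) = 25.25191
x₂ = 3.67000 − 25.25191·(3.67000 − 1.56000) / (25.25191 − (-9.24118)) = 3.67000 − (53.28152)/(34.49308) = 2.12530
F(2.12530) = -5.62460
x₃ = 2.12530 − (-5.62460)·(2.12530 − 3.67000) / (-5.62460 − 25.25191) = 2.12530 − (8.68833)/(-30.87651) = 2.40669

2.407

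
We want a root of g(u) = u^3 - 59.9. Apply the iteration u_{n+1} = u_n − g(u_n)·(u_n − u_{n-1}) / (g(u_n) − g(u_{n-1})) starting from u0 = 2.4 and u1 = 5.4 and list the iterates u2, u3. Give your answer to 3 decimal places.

3.362, 3.736

g(2.4) = -46.07600, g(5.4) = 97.56400
u2 = 5.40000 − 97.56400·(5.40000 − 2.40000) / (97.56400 − (-46.07600)) = 5.40000 − (292.69200)/(143.64000) = 3.36232
g(3.36232) = -21.88823
u3 = 3.36232 − (-21.88823)·(3.36232 − 5.40000) / (-21.88823 − 97.56400) = 3.36232 − (44.60115)/(-119.45223) = 3.73570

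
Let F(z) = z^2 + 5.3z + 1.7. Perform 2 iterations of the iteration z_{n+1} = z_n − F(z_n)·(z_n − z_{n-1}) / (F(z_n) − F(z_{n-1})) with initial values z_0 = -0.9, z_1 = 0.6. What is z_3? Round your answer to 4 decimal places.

F(-0.9) = -2.260000, F(0.6) = 5.240000
z_2 = 0.600000 − 5.240000·(0.600000 − (-0.900000)) / (5.240000 − (-2.260000)) = 0.600000 − (7.860000)/(7.500000) = -0.448000
F(-0.448000) = -0.473696
z_3 = -0.448000 − (-0.473696)·(-0.448000 − 0.600000) / (-0.473696 − 5.240000) = -0.448000 − (0.496433)/(-5.713696) = -0.361115

-0.3611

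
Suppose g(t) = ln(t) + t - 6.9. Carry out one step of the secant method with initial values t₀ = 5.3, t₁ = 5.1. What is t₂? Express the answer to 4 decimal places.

g(5.3) = 0.067707, g(5.1) = -0.170759
t₂ = 5.100000 − (-0.170759)·(5.100000 − 5.300000) / (-0.170759 − 0.067707) = 5.100000 − (0.034152)/(-0.238466) = 5.243215

5.2432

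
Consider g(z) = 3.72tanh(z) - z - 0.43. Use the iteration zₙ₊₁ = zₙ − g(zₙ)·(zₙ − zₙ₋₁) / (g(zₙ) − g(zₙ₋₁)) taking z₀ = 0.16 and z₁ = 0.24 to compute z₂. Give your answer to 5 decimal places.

g(0.16) = 0.0001724, g(0.24) = 0.2060442
z₂ = 0.2400000 − 0.2060442·(0.2400000 − 0.1600000) / (0.2060442 − 0.0001724) = 0.2400000 − (0.0164835)/(0.2058718) = 0.1599330

0.15993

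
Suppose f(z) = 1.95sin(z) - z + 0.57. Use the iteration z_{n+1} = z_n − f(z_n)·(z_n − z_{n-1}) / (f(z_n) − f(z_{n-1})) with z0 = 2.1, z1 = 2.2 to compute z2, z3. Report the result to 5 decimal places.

f(2.1) = 0.1532583, f(2.2) = -0.0534320
z2 = 2.2000000 − (-0.0534320)·(2.2000000 − 2.1000000) / (-0.0534320 − 0.1532583) = 2.2000000 − (-0.0053432)/(-0.2066903) = 2.1741488
f(2.1741488) = 0.0015555
z3 = 2.1741488 − 0.0015555·(2.1741488 − 2.2000000) / (0.0015555 − (-0.0534320)) = 2.1741488 − (-0.0000402)/(0.0549875) = 2.1748800

2.17415, 2.17488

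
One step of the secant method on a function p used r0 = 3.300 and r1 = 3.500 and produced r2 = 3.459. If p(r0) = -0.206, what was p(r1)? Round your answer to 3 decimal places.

0.053

The secant line through (3.300, -0.206) and (3.500, p(r1)) crosses zero at r2 = 3.459.
So (3.300, -0.206), (3.500, p(r1)), (3.459, 0) are collinear:
p(r1) = -0.206 · (3.500 − 3.459) / (3.300 − 3.459) = -0.206 · (0.04100)/(-0.15900) = 0.05312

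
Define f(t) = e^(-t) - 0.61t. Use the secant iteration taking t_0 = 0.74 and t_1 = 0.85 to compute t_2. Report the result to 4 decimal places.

0.7642

f(0.74) = 0.025714, f(0.85) = -0.091085
t_2 = 0.850000 − (-0.091085)·(0.850000 − 0.740000) / (-0.091085 − 0.025714) = 0.850000 − (-0.010019)/(-0.116799) = 0.764217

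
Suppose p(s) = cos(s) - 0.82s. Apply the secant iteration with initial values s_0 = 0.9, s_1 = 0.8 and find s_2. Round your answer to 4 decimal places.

p(0.9) = -0.116390, p(0.8) = 0.040707
s_2 = 0.800000 − 0.040707·(0.800000 − 0.900000) / (0.040707 − (-0.116390)) = 0.800000 − (-0.004071)/(0.157097) = 0.825912

0.8259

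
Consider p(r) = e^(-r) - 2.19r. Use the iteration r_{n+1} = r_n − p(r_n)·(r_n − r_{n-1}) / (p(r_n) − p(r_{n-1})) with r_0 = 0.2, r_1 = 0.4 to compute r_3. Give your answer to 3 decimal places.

p(0.2) = 0.38073, p(0.4) = -0.20568
r_2 = 0.40000 − (-0.20568)·(0.40000 − 0.20000) / (-0.20568 − 0.38073) = 0.40000 − (-0.04114)/(-0.58641) = 0.32985
p(0.32985) = -0.00334
r_3 = 0.32985 − (-0.00334)·(0.32985 − 0.40000) / (-0.00334 − (-0.20568)) = 0.32985 − (0.00023)/(0.20234) = 0.32869

0.329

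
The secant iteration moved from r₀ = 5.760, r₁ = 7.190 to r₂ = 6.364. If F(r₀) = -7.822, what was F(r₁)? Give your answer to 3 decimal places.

10.697

The secant line through (5.760, -7.822) and (7.190, F(r₁)) crosses zero at r₂ = 6.364.
So (5.760, -7.822), (7.190, F(r₁)), (6.364, 0) are collinear:
F(r₁) = -7.822 · (7.190 − 6.364) / (5.760 − 6.364) = -7.822 · (0.82600)/(-0.60400) = 10.69697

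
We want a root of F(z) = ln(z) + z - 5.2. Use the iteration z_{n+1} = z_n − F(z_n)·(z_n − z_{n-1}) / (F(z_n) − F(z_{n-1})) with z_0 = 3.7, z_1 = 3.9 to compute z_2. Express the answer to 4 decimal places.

F(3.7) = -0.191667, F(3.9) = 0.060977
z_2 = 3.900000 − 0.060977·(3.900000 − 3.700000) / (0.060977 − (-0.191667)) = 3.900000 − (0.012195)/(0.252644) = 3.851729

3.8517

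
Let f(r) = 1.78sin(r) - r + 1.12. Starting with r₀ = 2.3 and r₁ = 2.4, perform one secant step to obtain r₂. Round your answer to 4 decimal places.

f(2.3) = 0.147355, f(2.4) = -0.077676
r₂ = 2.400000 − (-0.077676)·(2.400000 − 2.300000) / (-0.077676 − 0.147355) = 2.400000 − (-0.007768)/(-0.225031) = 2.365482

2.3655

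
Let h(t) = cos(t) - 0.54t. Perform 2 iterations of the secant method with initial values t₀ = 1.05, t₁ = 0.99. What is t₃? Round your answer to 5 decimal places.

1.00022

h(1.05) = -0.0694290, h(0.99) = 0.0140899
t₂ = 0.9900000 − 0.0140899·(0.9900000 − 1.0500000) / (0.0140899 − (-0.0694290)) = 0.9900000 − (-0.0008454)/(0.0835188) = 1.0001222
h(1.0001222) = 0.0001335
t₃ = 1.0001222 − 0.0001335·(1.0001222 − 0.9900000) / (0.0001335 − 0.0140899) = 1.0001222 − (0.0000014)/(-0.0139563) = 1.0002190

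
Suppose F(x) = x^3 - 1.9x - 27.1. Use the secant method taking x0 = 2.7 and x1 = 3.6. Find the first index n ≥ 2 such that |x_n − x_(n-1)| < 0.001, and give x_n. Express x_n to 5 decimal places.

F(2.7) = -12.5470000, F(3.6) = 12.7160000
x2 = 3.6000000 − 12.7160000·(0.9000000)/(25.2630000) = 3.1469897;  |Δ| = 0.4530103
F(3.1469897) = -1.9129298
x3 = 3.1469897 − (-1.9129298)·(-0.4530103)/(-14.6289298) = 3.2062269;  |Δ| = 0.0592372
F(3.2062269) = -0.2321689
x4 = 3.2062269 − (-0.2321689)·(0.0592372)/(1.6807609) = 3.2144095;  |Δ| = 0.0081826
F(3.2144095) = 0.0052782
x5 = 3.2144095 − 0.0052782·(0.0081826)/(0.2374471) = 3.2142276;  |Δ| = 0.0001819
|x5 − x4| = 0.0001819 < 0.001

n = 5, x_n = 3.21423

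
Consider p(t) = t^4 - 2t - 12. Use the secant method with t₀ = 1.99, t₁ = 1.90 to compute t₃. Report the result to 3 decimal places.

p(1.99) = -0.29761, p(1.90) = -2.76790
t₂ = 1.90000 − (-2.76790)·(1.90000 − 1.99000) / (-2.76790 − (-0.29761)) = 1.90000 − (0.24911)/(-2.47029) = 2.00084
p(2.00084) = 0.02530
t₃ = 2.00084 − 0.02530·(2.00084 − 1.90000) / (0.02530 − (-2.76790)) = 2.00084 − (0.00255)/(2.79320) = 1.99993

2.000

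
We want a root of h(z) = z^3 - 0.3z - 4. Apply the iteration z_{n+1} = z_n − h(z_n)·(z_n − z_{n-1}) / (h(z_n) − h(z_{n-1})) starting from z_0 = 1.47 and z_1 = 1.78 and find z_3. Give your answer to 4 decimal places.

1.6492

h(1.47) = -1.264477, h(1.78) = 1.105752
z_2 = 1.780000 − 1.105752·(1.780000 − 1.470000) / (1.105752 − (-1.264477)) = 1.780000 − (0.342783)/(2.370229) = 1.635380
h(1.635380) = -0.116845
z_3 = 1.635380 − (-0.116845)·(1.635380 − 1.780000) / (-0.116845 − 1.105752) = 1.635380 − (0.016898)/(-1.222597) = 1.649201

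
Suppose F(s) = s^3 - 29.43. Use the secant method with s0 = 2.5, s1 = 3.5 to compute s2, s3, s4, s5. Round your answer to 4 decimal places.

F(2.5) = -13.805000, F(3.5) = 13.445000
s2 = 3.500000 − 13.445000·(3.500000 − 2.500000) / (13.445000 − (-13.805000)) = 3.500000 − (13.445000)/(27.250000) = 3.006606
F(3.006606) = -2.251258
s3 = 3.006606 − (-2.251258)·(3.006606 − 3.500000) / (-2.251258 − 13.445000) = 3.006606 − (1.110758)/(-15.696258) = 3.077371
F(3.077371) = -0.286634
s4 = 3.077371 − (-0.286634)·(3.077371 − 3.006606) / (-0.286634 − (-2.251258)) = 3.077371 − (-0.020284)/(1.964624) = 3.087696
F(3.087696) = 0.007679
s5 = 3.087696 − 0.007679·(3.087696 − 3.077371) / (0.007679 − (-0.286634)) = 3.087696 − (0.000079)/(0.294313) = 3.087427

3.0066, 3.0774, 3.0877, 3.0874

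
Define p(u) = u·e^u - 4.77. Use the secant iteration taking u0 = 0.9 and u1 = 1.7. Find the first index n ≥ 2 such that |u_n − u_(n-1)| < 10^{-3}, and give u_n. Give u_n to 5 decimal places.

n = 6, u_n = 1.29999

p(0.9) = -2.5563572, p(1.7) = 4.5357106
u2 = 1.7000000 − 4.5357106·(0.8000000)/(7.0920678) = 1.1883624;  |Δ| = 0.5116376
p(1.1883624) = -0.8701478
u3 = 1.1883624 − (-0.8701478)·(-0.5116376)/(-5.4058584) = 1.2707176;  |Δ| = 0.0823552
p(1.2707176) = -0.2419140
u4 = 1.2707176 − (-0.2419140)·(0.0823552)/(0.6282338) = 1.3024301;  |Δ| = 0.0317125
p(1.3024301) = 0.0206298
u5 = 1.3024301 − 0.0206298·(0.0317125)/(0.2625438) = 1.2999382;  |Δ| = 0.0024919
p(1.2999382) = -0.0004357
u6 = 1.2999382 − (-0.0004357)·(-0.0024919)/(-0.0210655) = 1.2999898;  |Δ| = 0.0000515
|u6 − u5| = 0.0000515 < 10^{-3}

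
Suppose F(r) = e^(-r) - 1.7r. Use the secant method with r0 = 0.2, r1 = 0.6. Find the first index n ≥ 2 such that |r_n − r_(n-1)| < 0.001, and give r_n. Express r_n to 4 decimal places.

n = 4, r_n = 0.3959

F(0.2) = 0.478731, F(0.6) = -0.471188
r2 = 0.600000 − (-0.471188)·(0.400000)/(-0.949919) = 0.401588;  |Δ| = 0.198412
F(0.401588) = -0.013443
r3 = 0.401588 − (-0.013443)·(-0.198412)/(0.457745) = 0.395761;  |Δ| = 0.005827
F(0.395761) = 0.000374
r4 = 0.395761 − 0.000374·(-0.005827)/(0.013817) = 0.395919;  |Δ| = 0.000158
|r4 − r3| = 0.000158 < 0.001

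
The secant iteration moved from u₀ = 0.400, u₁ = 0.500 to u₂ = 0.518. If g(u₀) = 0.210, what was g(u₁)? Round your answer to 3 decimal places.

The secant line through (0.400, 0.210) and (0.500, g(u₁)) crosses zero at u₂ = 0.518.
So (0.400, 0.210), (0.500, g(u₁)), (0.518, 0) are collinear:
g(u₁) = 0.210 · (0.500 − 0.518) / (0.400 − 0.518) = 0.210 · (-0.01800)/(-0.11800) = 0.03203

0.032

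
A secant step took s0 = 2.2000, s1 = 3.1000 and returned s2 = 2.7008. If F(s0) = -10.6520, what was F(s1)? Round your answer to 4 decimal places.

The secant line through (2.2000, -10.6520) and (3.1000, F(s1)) crosses zero at s2 = 2.7008.
So (2.2000, -10.6520), (3.1000, F(s1)), (2.7008, 0) are collinear:
F(s1) = -10.6520 · (3.1000 − 2.7008) / (2.2000 − 2.7008) = -10.6520 · (0.399200)/(-0.500800) = 8.490971

8.4910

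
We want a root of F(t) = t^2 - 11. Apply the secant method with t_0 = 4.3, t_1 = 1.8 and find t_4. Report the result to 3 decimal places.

F(4.3) = 7.49000, F(1.8) = -7.76000
t_2 = 1.80000 − (-7.76000)·(1.80000 − 4.30000) / (-7.76000 − 7.49000) = 1.80000 − (19.40000)/(-15.25000) = 3.07213
F(3.07213) = -1.56201
t_3 = 3.07213 − (-1.56201)·(3.07213 − 1.80000) / (-1.56201 − (-7.76000)) = 3.07213 − (-1.98708)/(6.19799) = 3.39273
F(3.39273) = 0.51063
t_4 = 3.39273 − 0.51063·(3.39273 − 3.07213) / (0.51063 − (-1.56201)) = 3.39273 − (0.16371)/(2.07264) = 3.31375

3.314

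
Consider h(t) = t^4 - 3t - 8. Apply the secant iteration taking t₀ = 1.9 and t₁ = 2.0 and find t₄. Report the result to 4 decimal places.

h(1.9) = -0.667900, h(2.0) = 2.000000
t₂ = 2.000000 − 2.000000·(2.000000 − 1.900000) / (2.000000 − (-0.667900)) = 2.000000 − (0.200000)/(2.667900) = 1.925035
h(1.925035) = -0.042458
t₃ = 1.925035 − (-0.042458)·(1.925035 − 2.000000) / (-0.042458 − 2.000000) = 1.925035 − (0.003183)/(-2.042458) = 1.926593
h(1.926593) = -0.002612
t₄ = 1.926593 − (-0.002612)·(1.926593 − 1.925035) / (-0.002612 − (-0.042458)) = 1.926593 − (-0.000004)/(0.039846) = 1.926695

1.9267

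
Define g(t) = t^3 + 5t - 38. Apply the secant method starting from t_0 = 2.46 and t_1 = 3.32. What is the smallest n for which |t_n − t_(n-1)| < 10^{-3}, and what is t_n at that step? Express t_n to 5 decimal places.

n = 5, t_n = 2.87034

g(2.46) = -10.8130640, g(3.32) = 15.1943680
t_2 = 3.3200000 − 15.1943680·(0.8600000)/(26.0074320) = 2.8175607;  |Δ| = 0.5024393
g(2.8175607) = -1.5445737
t_3 = 2.8175607 − (-1.5445737)·(-0.5024393)/(-16.7389417) = 2.8639229;  |Δ| = 0.0463622
g(2.8639229) = -0.1903341
t_4 = 2.8639229 − (-0.1903341)·(0.0463622)/(1.3542396) = 2.8704390;  |Δ| = 0.0065161
g(2.8704390) = 0.0029466
t_5 = 2.8704390 − 0.0029466·(0.0065161)/(0.1932807) = 2.8703396;  |Δ| = 0.0000993
|t_5 − t_4| = 0.0000993 < 10^{-3}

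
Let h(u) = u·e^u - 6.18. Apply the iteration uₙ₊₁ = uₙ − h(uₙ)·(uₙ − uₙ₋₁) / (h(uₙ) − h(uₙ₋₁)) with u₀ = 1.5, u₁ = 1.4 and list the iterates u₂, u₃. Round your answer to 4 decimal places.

h(1.5) = 0.542534, h(1.4) = -0.502720
u₂ = 1.400000 − (-0.502720)·(1.400000 − 1.500000) / (-0.502720 − 0.542534) = 1.400000 − (0.050272)/(-1.045254) = 1.448096
h(1.448096) = -0.018349
u₃ = 1.448096 − (-0.018349)·(1.448096 − 1.400000) / (-0.018349 − (-0.502720)) = 1.448096 − (-0.000883)/(0.484371) = 1.449917

1.4481, 1.4499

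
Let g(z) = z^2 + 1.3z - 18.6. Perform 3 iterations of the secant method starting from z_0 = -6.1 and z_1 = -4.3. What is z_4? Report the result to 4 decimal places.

-5.0114

g(-6.1) = 10.680000, g(-4.3) = -5.700000
z_2 = -4.300000 − (-5.700000)·(-4.300000 − (-6.100000)) / (-5.700000 − 10.680000) = -4.300000 − (-10.260000)/(-16.380000) = -4.926374
g(-4.926374) = -0.735129
z_3 = -4.926374 − (-0.735129)·(-4.926374 − (-4.300000)) / (-0.735129 − (-5.700000)) = -4.926374 − (0.460465)/(4.964871) = -5.019118
g(-5.019118) = 0.066694
z_4 = -5.019118 − 0.066694·(-5.019118 − (-4.926374)) / (0.066694 − (-0.735129)) = -5.019118 − (-0.006186)/(0.801823) = -5.011404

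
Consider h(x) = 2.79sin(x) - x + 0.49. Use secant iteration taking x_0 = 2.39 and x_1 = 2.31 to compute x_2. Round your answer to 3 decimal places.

2.392

h(2.39) = 0.00502, h(2.31) = 0.24182
x_2 = 2.31000 − 0.24182·(2.31000 − 2.39000) / (0.24182 − 0.00502) = 2.31000 − (-0.01935)/(0.23680) = 2.39170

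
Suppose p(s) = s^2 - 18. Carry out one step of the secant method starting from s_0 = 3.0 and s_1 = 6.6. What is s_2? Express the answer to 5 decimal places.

p(3.0) = -9.0000000, p(6.6) = 25.5600000
s_2 = 6.6000000 − 25.5600000·(6.6000000 − 3.0000000) / (25.5600000 − (-9.0000000)) = 6.6000000 − (92.0160000)/(34.5600000) = 3.9375000

3.93750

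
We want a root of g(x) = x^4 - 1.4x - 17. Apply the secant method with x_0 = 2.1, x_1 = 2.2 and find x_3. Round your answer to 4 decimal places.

g(2.1) = -0.491900, g(2.2) = 3.345600
x_2 = 2.200000 − 3.345600·(2.200000 − 2.100000) / (3.345600 − (-0.491900)) = 2.200000 − (0.334560)/(3.837500) = 2.112818
g(2.112818) = -0.030641
x_3 = 2.112818 − (-0.030641)·(2.112818 − 2.200000) / (-0.030641 − 3.345600) = 2.112818 − (0.002671)/(-3.376241) = 2.113609

2.1136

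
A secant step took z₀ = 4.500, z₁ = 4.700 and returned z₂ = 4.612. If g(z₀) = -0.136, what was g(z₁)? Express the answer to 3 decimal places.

The secant line through (4.500, -0.136) and (4.700, g(z₁)) crosses zero at z₂ = 4.612.
So (4.500, -0.136), (4.700, g(z₁)), (4.612, 0) are collinear:
g(z₁) = -0.136 · (4.700 − 4.612) / (4.500 − 4.612) = -0.136 · (0.08800)/(-0.11200) = 0.10686

0.107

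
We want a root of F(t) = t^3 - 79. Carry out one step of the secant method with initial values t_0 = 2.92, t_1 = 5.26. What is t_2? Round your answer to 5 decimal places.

3.96946

F(2.92) = -54.1029120, F(5.26) = 66.5315760
t_2 = 5.2600000 − 66.5315760·(5.2600000 − 2.9200000) / (66.5315760 − (-54.1029120)) = 5.2600000 − (155.6838878)/(120.6344880) = 3.9694579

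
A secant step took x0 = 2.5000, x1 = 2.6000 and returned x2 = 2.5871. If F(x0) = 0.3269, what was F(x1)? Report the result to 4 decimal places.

-0.0484

The secant line through (2.5000, 0.3269) and (2.6000, F(x1)) crosses zero at x2 = 2.5871.
So (2.5000, 0.3269), (2.6000, F(x1)), (2.5871, 0) are collinear:
F(x1) = 0.3269 · (2.6000 − 2.5871) / (2.5000 − 2.5871) = 0.3269 · (0.012900)/(-0.087100) = -0.048416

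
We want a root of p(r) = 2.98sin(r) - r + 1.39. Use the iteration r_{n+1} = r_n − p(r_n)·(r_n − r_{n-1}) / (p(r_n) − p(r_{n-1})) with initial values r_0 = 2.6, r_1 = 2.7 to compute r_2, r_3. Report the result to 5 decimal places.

2.68996, 2.69013

p(2.6) = 0.3261941, p(2.7) = -0.0364080
r_2 = 2.7000000 − (-0.0364080)·(2.7000000 − 2.6000000) / (-0.0364080 − 0.3261941) = 2.7000000 − (-0.0036408)/(-0.3626020) = 2.6899593
p(2.6899593) = 0.0006193
r_3 = 2.6899593 − 0.0006193·(2.6899593 − 2.7000000) / (0.0006193 − (-0.0364080)) = 2.6899593 − (-0.0000062)/(0.0370272) = 2.6901272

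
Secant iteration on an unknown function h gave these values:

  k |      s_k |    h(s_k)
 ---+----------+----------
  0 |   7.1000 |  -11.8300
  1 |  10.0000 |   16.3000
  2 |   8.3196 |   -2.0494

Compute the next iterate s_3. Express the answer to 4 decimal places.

8.5073

s_3 = 8.3196 − (-2.0494)·(8.3196 − 10.0000) / (-2.0494 − 16.3000)
   = 8.3196 − (3.443812)/(-18.349400) = 8.507280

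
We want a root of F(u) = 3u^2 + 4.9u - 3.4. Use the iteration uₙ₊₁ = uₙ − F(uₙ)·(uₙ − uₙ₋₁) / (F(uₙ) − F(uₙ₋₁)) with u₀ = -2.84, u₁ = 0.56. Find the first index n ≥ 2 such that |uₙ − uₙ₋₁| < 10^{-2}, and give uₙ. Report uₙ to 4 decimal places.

F(-2.84) = 6.880800, F(0.56) = 0.284800
u₂ = 0.560000 − 0.284800·(3.400000)/(-6.596000) = 0.706804;  |Δ| = 0.146804
F(0.706804) = 1.562056
u₃ = 0.706804 − 1.562056·(0.146804)/(1.277256) = 0.527266;  |Δ| = 0.179538
F(0.527266) = 0.017631
u₄ = 0.527266 − 0.017631·(-0.179538)/(-1.544425) = 0.525216;  |Δ| = 0.002050
|u₄ − u₃| = 0.002050 < 10^{-2}

n = 4, uₙ = 0.5252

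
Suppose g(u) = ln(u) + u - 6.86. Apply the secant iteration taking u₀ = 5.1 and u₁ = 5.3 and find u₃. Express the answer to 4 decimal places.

5.2095

g(5.1) = -0.130759, g(5.3) = 0.107707
u₂ = 5.300000 − 0.107707·(5.300000 − 5.100000) / (0.107707 − (-0.130759)) = 5.300000 − (0.021541)/(0.238466) = 5.209667
g(5.209667) = 0.000183
u₃ = 5.209667 − 0.000183·(5.209667 − 5.300000) / (0.000183 − 0.107707) = 5.209667 − (-0.000017)/(-0.107524) = 5.209513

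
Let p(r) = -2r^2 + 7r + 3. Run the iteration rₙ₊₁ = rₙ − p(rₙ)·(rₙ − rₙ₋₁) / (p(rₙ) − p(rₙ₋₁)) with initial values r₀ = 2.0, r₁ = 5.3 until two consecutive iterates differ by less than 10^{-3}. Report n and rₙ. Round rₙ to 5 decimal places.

n = 7, rₙ = 3.88600

p(2.0) = 9.0000000, p(5.3) = -16.0800000
r₂ = 5.3000000 − (-16.0800000)·(3.3000000)/(-25.0800000) = 3.1842105;  |Δ| = 2.1157895
p(3.1842105) = 5.0110803
r₃ = 3.1842105 − 5.0110803·(-2.1157895)/(21.0910803) = 3.6869060;  |Δ| = 0.5026955
p(3.6869060) = 1.6217901
r₄ = 3.6869060 − 1.6217901·(0.5026955)/(-3.3892902) = 3.9274480;  |Δ| = 0.2405420
p(3.9274480) = -0.3575596
r₅ = 3.9274480 − (-0.3575596)·(0.2405420)/(-1.9793498) = 3.8839953;  |Δ| = 0.0434527
p(3.8839953) = 0.0171281
r₆ = 3.8839953 − 0.0171281·(-0.0434527)/(0.3746878) = 3.8859817;  |Δ| = 0.0019864
p(3.8859817) = 0.0001647
r₇ = 3.8859817 − 0.0001647·(0.0019864)/(-0.0169634) = 3.8860009;  |Δ| = 0.0000193
|r₇ − r₆| = 0.0000193 < 10^{-3}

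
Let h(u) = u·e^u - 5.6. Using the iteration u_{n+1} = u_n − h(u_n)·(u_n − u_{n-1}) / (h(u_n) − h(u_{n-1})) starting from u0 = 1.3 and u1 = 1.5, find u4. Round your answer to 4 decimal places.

h(1.3) = -0.829914, h(1.5) = 1.122534
u2 = 1.500000 − 1.122534·(1.500000 − 1.300000) / (1.122534 − (-0.829914)) = 1.500000 − (0.224507)/(1.952448) = 1.385013
h(1.385013) = -0.067045
u3 = 1.385013 − (-0.067045)·(1.385013 − 1.500000) / (-0.067045 − 1.122534) = 1.385013 − (0.007709)/(-1.189579) = 1.391493
h(1.391493) = -0.005013
u4 = 1.391493 − (-0.005013)·(1.391493 − 1.385013) / (-0.005013 − (-0.067045)) = 1.391493 − (-0.000032)/(0.062032) = 1.392017

1.3920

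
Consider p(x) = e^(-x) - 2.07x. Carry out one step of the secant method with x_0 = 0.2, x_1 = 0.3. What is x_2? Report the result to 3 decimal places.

0.342

p(0.2) = 0.40473, p(0.3) = 0.11982
x_2 = 0.30000 − 0.11982·(0.30000 − 0.20000) / (0.11982 − 0.40473) = 0.30000 − (0.01198)/(-0.28491) = 0.34205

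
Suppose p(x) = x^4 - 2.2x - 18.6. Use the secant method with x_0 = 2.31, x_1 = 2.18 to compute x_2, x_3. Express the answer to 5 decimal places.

2.19881, 2.20038

p(2.31) = 4.7919632, p(2.18) = -0.8106942
x_2 = 2.1800000 − (-0.8106942)·(2.1800000 − 2.3100000) / (-0.8106942 − 4.7919632) = 2.1800000 − (0.1053903)/(-5.6026574) = 2.1988108
p(2.1988108) = -0.0623947
x_3 = 2.1988108 − (-0.0623947)·(2.1988108 − 2.1800000) / (-0.0623947 − (-0.8106942)) = 2.1988108 − (-0.0011737)/(0.7482996) = 2.2003792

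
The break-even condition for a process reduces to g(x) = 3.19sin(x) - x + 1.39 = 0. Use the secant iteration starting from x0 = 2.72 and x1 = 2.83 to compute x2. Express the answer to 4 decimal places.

2.7138

g(2.72) = -0.024607, g(2.83) = -0.462026
x2 = 2.830000 − (-0.462026)·(2.830000 − 2.720000) / (-0.462026 − (-0.024607)) = 2.830000 − (-0.050823)/(-0.437419) = 2.713812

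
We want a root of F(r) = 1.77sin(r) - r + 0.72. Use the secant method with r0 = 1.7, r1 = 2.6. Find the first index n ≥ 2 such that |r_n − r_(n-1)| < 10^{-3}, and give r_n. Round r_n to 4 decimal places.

n = 5, r_n = 2.1758

F(1.7) = 0.775247, F(2.6) = -0.967563
r2 = 2.600000 − (-0.967563)·(0.900000)/(-1.742809) = 2.100343;  |Δ| = 0.499657
F(2.100343) = 0.147230
r3 = 2.100343 − 0.147230·(-0.499657)/(1.114793) = 2.166333;  |Δ| = 0.065990
F(2.166333) = 0.018958
r4 = 2.166333 − 0.018958·(0.065990)/(-0.128273) = 2.176085;  |Δ| = 0.009753
F(2.176085) = -0.000548
r5 = 2.176085 − (-0.000548)·(0.009753)/(-0.019505) = 2.175812;  |Δ| = 0.000274
|r5 − r4| = 0.000274 < 10^{-3}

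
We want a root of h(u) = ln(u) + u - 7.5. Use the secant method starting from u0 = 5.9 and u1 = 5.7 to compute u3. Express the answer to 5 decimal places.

h(5.9) = 0.1749524, h(5.7) = -0.0595338
u2 = 5.7000000 − (-0.0595338)·(5.7000000 − 5.9000000) / (-0.0595338 − 0.1749524) = 5.7000000 − (0.0119068)/(-0.2344862) = 5.7507781
h(5.7507781) = 0.0001133
u3 = 5.7507781 − 0.0001133·(5.7507781 − 5.7000000) / (0.0001133 − (-0.0595338)) = 5.7507781 − (0.0000058)/(0.0596471) = 5.7506817

5.75068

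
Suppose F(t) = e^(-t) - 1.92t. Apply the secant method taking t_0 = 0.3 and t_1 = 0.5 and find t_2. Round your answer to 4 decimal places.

0.3636

F(0.3) = 0.164818, F(0.5) = -0.353469
t_2 = 0.500000 − (-0.353469)·(0.500000 − 0.300000) / (-0.353469 − 0.164818) = 0.500000 − (-0.070694)/(-0.518288) = 0.363601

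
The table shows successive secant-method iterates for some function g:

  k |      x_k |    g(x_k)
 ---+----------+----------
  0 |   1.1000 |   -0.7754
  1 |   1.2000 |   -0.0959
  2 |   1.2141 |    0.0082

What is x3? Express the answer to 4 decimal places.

x3 = 1.2141 − 0.0082·(1.2141 − 1.2000) / (0.0082 − (-0.0959))
   = 1.2141 − (0.000116)/(0.104100) = 1.212989

1.2130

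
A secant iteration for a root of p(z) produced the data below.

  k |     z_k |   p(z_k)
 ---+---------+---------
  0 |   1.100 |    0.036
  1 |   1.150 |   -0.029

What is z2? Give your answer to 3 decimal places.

z2 = 1.150 − (-0.029)·(1.150 − 1.100) / (-0.029 − 0.036)
   = 1.150 − (-0.00145)/(-0.06500) = 1.12769

1.128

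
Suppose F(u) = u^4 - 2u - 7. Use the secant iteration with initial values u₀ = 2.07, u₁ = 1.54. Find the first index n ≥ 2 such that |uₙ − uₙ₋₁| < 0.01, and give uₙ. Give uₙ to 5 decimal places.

n = 5, uₙ = 1.80476

F(2.07) = 7.2203680, F(1.54) = -4.4555134
u₂ = 1.5400000 − (-4.4555134)·(-0.5300000)/(-11.6758814) = 1.7422479;  |Δ| = 0.2022479
F(1.7422479) = -1.2706748
u₃ = 1.7422479 − (-1.2706748)·(0.2022479)/(3.1848386) = 1.8229400;  |Δ| = 0.0806921
F(1.8229400) = 0.3971807
u₄ = 1.8229400 − 0.3971807·(0.0806921)/(1.6678555) = 1.8037241;  |Δ| = 0.0192159
F(1.8037241) = -0.0227033
u₅ = 1.8037241 − (-0.0227033)·(-0.0192159)/(-0.4198840) = 1.8047631;  |Δ| = 0.0010390
|u₅ − u₄| = 0.0010390 < 0.01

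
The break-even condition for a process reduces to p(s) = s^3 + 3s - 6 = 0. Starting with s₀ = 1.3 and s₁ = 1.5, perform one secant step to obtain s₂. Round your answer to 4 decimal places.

p(1.3) = 0.097000, p(1.5) = 1.875000
s₂ = 1.500000 − 1.875000·(1.500000 − 1.300000) / (1.875000 − 0.097000) = 1.500000 − (0.375000)/(1.778000) = 1.289089

1.2891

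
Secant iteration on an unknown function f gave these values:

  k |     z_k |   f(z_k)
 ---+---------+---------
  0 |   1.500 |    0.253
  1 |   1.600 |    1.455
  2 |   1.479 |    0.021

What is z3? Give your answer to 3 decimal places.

1.477

z3 = 1.479 − 0.021·(1.479 − 1.600) / (0.021 − 1.455)
   = 1.479 − (-0.00254)/(-1.43400) = 1.47723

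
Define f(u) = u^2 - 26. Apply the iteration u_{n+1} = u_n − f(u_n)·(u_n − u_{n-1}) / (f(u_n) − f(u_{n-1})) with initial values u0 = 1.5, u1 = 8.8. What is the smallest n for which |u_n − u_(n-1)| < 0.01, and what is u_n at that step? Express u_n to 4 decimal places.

n = 6, u_n = 5.0990

f(1.5) = -23.750000, f(8.8) = 51.440000
u2 = 8.800000 − 51.440000·(7.300000)/(75.190000) = 3.805825;  |Δ| = 4.994175
f(3.805825) = -11.515694
u3 = 3.805825 − (-11.515694)·(-4.994175)/(-62.955694) = 4.719347;  |Δ| = 0.913522
f(4.719347) = -3.727765
u4 = 4.719347 − (-3.727765)·(0.913522)/(7.787929) = 5.156613;  |Δ| = 0.437266
f(5.156613) = 0.590653
u5 = 5.156613 − 0.590653·(0.437266)/(4.318418) = 5.096805;  |Δ| = 0.059807
f(5.096805) = -0.022575
u6 = 5.096805 − (-0.022575)·(-0.059807)/(-0.613228) = 5.099007;  |Δ| = 0.002202
|u6 − u5| = 0.002202 < 0.01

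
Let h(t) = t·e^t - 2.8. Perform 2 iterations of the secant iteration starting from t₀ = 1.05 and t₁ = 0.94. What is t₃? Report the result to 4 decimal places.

h(1.05) = 0.200534, h(0.94) = -0.393617
t₂ = 0.940000 − (-0.393617)·(0.940000 − 1.050000) / (-0.393617 − 0.200534) = 0.940000 − (0.043298)/(-0.594151) = 1.012874
h(1.012874) = -0.011050
t₃ = 1.012874 − (-0.011050)·(1.012874 − 0.940000) / (-0.011050 − (-0.393617)) = 1.012874 − (-0.000805)/(0.382567) = 1.014979

1.0150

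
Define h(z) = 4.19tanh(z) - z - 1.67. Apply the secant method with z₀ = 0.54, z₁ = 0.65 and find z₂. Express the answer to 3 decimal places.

h(0.54) = -0.14438, h(0.65) = 0.07530
z₂ = 0.65000 − 0.07530·(0.65000 − 0.54000) / (0.07530 − (-0.14438)) = 0.65000 − (0.00828)/(0.21968) = 0.61230

0.612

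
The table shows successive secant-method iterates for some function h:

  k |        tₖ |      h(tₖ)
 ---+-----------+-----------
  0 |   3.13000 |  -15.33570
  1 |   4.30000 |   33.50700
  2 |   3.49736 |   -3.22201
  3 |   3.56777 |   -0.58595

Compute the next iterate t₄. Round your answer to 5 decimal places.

3.58342

t₄ = 3.56777 − (-0.58595)·(3.56777 − 3.49736) / (-0.58595 − (-3.22201))
   = 3.56777 − (-0.0412567)/(2.6360600) = 3.5834209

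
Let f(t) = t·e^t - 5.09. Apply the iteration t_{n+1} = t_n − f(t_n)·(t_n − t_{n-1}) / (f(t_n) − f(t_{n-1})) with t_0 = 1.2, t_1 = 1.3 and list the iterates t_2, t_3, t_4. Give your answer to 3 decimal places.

1.341, 1.337, 1.337

f(1.2) = -1.10586, f(1.3) = -0.31991
t_2 = 1.30000 − (-0.31991)·(1.30000 − 1.20000) / (-0.31991 − (-1.10586)) = 1.30000 − (-0.03199)/(0.78595) = 1.34070
f(1.34070) = 0.03382
t_3 = 1.34070 − 0.03382·(1.34070 − 1.30000) / (0.03382 − (-0.31991)) = 1.34070 − (0.00138)/(0.35373) = 1.33681
f(1.33681) = -0.00090
t_4 = 1.33681 − (-0.00090)·(1.33681 − 1.34070) / (-0.00090 − 0.03382) = 1.33681 − (0.00000)/(-0.03471) = 1.33691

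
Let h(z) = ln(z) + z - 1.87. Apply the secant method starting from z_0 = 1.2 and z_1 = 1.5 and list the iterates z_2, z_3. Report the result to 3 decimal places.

1.480, 1.479

h(1.2) = -0.48768, h(1.5) = 0.03547
z_2 = 1.50000 − 0.03547·(1.50000 − 1.20000) / (0.03547 − (-0.48768)) = 1.50000 − (0.01064)/(0.52314) = 1.47966
h(1.47966) = 0.00148
z_3 = 1.47966 − 0.00148·(1.47966 − 1.50000) / (0.00148 − 0.03547) = 1.47966 − (-0.00003)/(-0.03399) = 1.47878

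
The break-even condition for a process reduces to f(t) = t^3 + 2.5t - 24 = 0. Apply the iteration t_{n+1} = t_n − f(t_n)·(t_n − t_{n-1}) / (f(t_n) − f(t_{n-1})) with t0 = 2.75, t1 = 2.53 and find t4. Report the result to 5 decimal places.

2.59666

f(2.75) = 3.6718750, f(2.53) = -1.4807230
t2 = 2.5300000 − (-1.4807230)·(2.5300000 − 2.7500000) / (-1.4807230 − 3.6718750) = 2.5300000 − (0.3257591)/(-5.1525980) = 2.5932223
f(2.5932223) = -0.0780382
t3 = 2.5932223 − (-0.0780382)·(2.5932223 − 2.5300000) / (-0.0780382 − (-1.4807230)) = 2.5932223 − (-0.0049338)/(1.4026848) = 2.5967397
f(2.5967397) = 0.0018122
t4 = 2.5967397 − 0.0018122·(2.5967397 − 2.5932223) / (0.0018122 − (-0.0780382)) = 2.5967397 − (0.0000064)/(0.0798504) = 2.5966598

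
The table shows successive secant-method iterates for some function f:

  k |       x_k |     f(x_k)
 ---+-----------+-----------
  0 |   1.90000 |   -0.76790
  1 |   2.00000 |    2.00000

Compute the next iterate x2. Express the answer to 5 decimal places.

1.92774

x2 = 2.00000 − 2.00000·(2.00000 − 1.90000) / (2.00000 − (-0.76790))
   = 2.00000 − (0.2000000)/(2.7679000) = 1.9277431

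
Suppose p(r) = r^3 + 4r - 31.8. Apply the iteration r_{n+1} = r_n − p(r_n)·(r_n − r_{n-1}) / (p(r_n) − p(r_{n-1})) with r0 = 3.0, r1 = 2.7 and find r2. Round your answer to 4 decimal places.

2.7464

p(3.0) = 7.200000, p(2.7) = -1.317000
r2 = 2.700000 − (-1.317000)·(2.700000 − 3.000000) / (-1.317000 − 7.200000) = 2.700000 − (0.395100)/(-8.517000) = 2.746390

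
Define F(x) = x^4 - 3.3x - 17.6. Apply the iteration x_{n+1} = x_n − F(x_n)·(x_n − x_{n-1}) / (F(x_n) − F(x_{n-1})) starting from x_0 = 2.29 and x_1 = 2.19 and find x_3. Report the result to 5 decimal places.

F(2.29) = 2.3435848, F(2.19) = -1.8244248
x_2 = 2.1900000 − (-1.8244248)·(2.1900000 − 2.2900000) / (-1.8244248 − 2.3435848) = 2.1900000 − (0.1824425)/(-4.1680096) = 2.2337721
F(2.2337721) = -0.0739652
x_3 = 2.2337721 − (-0.0739652)·(2.2337721 − 2.1900000) / (-0.0739652 − (-1.8244248)) = 2.2337721 − (-0.0032376)/(1.7504596) = 2.2356217

2.23562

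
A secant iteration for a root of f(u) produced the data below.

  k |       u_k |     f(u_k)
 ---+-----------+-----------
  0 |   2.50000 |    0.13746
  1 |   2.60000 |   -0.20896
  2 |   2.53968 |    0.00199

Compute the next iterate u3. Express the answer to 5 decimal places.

2.54025

u3 = 2.53968 − 0.00199·(2.53968 − 2.60000) / (0.00199 − (-0.20896))
   = 2.53968 − (-0.0001200)/(0.2109500) = 2.5402490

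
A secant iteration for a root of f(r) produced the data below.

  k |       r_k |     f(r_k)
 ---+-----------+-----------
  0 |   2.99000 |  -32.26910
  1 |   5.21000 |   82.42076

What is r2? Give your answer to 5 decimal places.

r2 = 5.21000 − 82.42076·(5.21000 − 2.99000) / (82.42076 − (-32.26910))
   = 5.21000 − (182.9740872)/(114.6898600) = 3.6146184

3.61462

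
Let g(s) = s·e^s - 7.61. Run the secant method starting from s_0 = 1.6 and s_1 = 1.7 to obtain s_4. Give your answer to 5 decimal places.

g(1.6) = 0.3148519, g(1.7) = 1.6957106
s_2 = 1.7000000 − 1.6957106·(1.7000000 − 1.6000000) / (1.6957106 − 0.3148519) = 1.7000000 − (0.1695711)/(1.3808587) = 1.5771988
g(1.5771988) = 0.0258115
s_3 = 1.5771988 − 0.0258115·(1.5771988 − 1.7000000) / (0.0258115 − 1.6957106) = 1.5771988 − (-0.0031697)/(-1.6698991) = 1.5753007
g(1.5753007) = 0.0021594
s_4 = 1.5753007 − 0.0021594·(1.5753007 − 1.5771988) / (0.0021594 − 0.0258115) = 1.5753007 − (-0.0000041)/(-0.0236521) = 1.5751274

1.57513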